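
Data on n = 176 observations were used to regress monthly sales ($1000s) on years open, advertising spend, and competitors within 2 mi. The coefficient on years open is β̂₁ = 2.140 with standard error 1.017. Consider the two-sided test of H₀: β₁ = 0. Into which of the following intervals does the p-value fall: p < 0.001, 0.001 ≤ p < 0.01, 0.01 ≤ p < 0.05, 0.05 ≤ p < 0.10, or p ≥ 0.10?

t = 2.140 / 1.017 = 2.104.
df = n − k − 1 = 176 − 3 − 1 = 172.
Two-sided p = 2·P(T_{172} > |t|) ≈ 0.0368.
So 0.01 ≤ p < 0.05.

0.01 ≤ p < 0.05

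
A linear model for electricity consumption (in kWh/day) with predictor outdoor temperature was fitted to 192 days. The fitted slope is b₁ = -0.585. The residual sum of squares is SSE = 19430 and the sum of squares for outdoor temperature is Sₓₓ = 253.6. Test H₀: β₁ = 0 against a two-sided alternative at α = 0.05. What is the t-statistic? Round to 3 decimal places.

t = -0.921

MSE = SSE/(n − 2) = 19430/190 = 102.263.
SE(b₁) = √(MSE/Sₓₓ) = √(102.263/253.6) = 0.635016.
t = -0.585 / 0.635016 = -0.921.
df = n − 2 = 190.
Two-sided p ≈ 0.3581, which is ≥ 0.05, so fail to reject H₀.
The data do not give significant evidence of an association between outdoor temperature and electricity consumption.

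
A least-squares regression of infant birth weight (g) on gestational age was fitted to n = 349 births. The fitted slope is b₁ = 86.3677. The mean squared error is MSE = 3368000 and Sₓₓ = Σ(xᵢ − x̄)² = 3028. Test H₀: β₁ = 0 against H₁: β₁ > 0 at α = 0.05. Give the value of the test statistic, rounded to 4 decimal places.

t = 2.5897

SE(b₁) = √(MSE/Sₓₓ) = √(3.368e+06/3028) = 33.3509.
t = 86.3677 / 33.3509 = 2.5897.
df = n − 2 = 347.
One-sided p ≈ 0.0050, which is < 0.05, so reject H₀.
There is evidence that the true slope on gestational age is positive.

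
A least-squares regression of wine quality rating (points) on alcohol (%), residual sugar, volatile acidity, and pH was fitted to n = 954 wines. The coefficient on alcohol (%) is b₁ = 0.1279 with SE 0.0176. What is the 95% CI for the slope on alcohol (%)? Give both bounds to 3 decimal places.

(0.093, 0.162)

df = n − k − 1 = 954 − 4 − 1 = 949.
t* = t_{0.025, 949} = 1.962467.
Margin = t* × SE = 1.962467 × 0.0176 = 0.03454.
CI: 0.1279 ± 0.03454 → (0.093, 0.162).
With 95% confidence, each one-unit increase in alcohol (%) is associated with a change of between 0.093 and 0.162 points in wine quality rating, holding the other predictors fixed.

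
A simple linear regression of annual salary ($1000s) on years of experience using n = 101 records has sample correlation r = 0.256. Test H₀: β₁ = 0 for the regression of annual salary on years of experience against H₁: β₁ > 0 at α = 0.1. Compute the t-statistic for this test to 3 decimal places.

t = r·√(n − 2)/√(1 − r²) = 0.256·√99/√0.934464 = 2.635.
df = n − 2 = 99.
One-sided p ≈ 0.0049, which is < 0.1, so reject H₀.
There is evidence of a linear association between years of experience and annual salary.

t = 2.635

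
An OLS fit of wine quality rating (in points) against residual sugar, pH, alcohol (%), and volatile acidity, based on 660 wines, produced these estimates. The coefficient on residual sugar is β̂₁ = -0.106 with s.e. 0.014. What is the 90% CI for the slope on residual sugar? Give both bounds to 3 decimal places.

df = n − k − 1 = 660 − 4 − 1 = 655.
t* = t_{0.05, 655} = 1.647183.
Margin = t* × SE = 1.647183 × 0.014 = 0.02306.
CI: -0.106 ± 0.02306 → (-0.129, -0.083).
With 90% confidence, each one-unit increase in residual sugar is associated with a change of between -0.129 and -0.083 points in wine quality rating, holding the other predictors fixed.

(-0.129, -0.083)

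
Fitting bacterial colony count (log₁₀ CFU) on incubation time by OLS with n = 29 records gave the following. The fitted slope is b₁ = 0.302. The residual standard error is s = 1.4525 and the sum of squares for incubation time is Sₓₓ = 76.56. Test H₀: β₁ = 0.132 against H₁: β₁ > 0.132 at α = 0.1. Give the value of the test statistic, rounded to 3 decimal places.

SE(b₁) = s/√Sₓₓ = 1.4525/√76.56 = 0.166003.
t = (0.302 − 0.132) / 0.166003 = 1.024.
df = n − 2 = 27.
One-sided p ≈ 0.1574, which is ≥ 0.1, so fail to reject H₀.
The data do not give significant evidence that the true slope on incubation time exceeds 0.132 log₁₀ CFU per unit.

t = 1.024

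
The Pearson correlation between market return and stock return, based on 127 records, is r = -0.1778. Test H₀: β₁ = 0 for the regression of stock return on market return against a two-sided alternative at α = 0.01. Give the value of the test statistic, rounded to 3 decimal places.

t = -2.020

t = r·√(n − 2)/√(1 − r²) = -0.1778·√125/√0.968387 = -2.020.
df = n − 2 = 125.
Two-sided p ≈ 0.0455, which is ≥ 0.01, so fail to reject H₀.
The data do not give significant evidence of a linear association between market return and stock return.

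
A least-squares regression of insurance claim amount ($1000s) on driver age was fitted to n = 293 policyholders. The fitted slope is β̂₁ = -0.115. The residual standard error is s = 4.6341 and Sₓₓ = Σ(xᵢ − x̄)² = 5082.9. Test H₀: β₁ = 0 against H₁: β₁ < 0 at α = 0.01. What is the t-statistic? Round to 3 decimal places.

SE(β̂₁) = s/√Sₓₓ = 4.6341/√5082.9 = 0.0649994.
t = -0.115 / 0.0649994 = -1.769.
df = n − 2 = 291.
One-sided p ≈ 0.0390, which is ≥ 0.01, so fail to reject H₀.
The data do not give significant evidence that the true slope on driver age is negative.

t = -1.769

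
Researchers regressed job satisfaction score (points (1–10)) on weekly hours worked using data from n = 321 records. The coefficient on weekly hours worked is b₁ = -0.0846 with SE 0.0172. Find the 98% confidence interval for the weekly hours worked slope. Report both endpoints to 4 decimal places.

(-0.1248, -0.0444)

df = n − 2 = 321 − 2 = 319.
t* = t_{0.01, 319} = 2.338094.
Margin = t* × SE = 2.338094 × 0.0172 = 0.040215.
CI: -0.0846 ± 0.040215 → (-0.1248, -0.0444).
With 98% confidence, each one-unit increase in weekly hours worked is associated with a change of between -0.1248 and -0.0444 points (1–10) in job satisfaction score.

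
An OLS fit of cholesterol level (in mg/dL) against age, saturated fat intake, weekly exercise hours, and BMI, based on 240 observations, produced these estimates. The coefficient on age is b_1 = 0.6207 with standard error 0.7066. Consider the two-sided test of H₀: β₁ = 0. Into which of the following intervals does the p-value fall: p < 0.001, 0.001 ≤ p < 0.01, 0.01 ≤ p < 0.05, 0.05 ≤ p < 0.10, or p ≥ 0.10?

p ≥ 0.10

t = 0.6207 / 0.7066 = 0.878.
df = n − k − 1 = 240 − 4 − 1 = 235.
Two-sided p = 2·P(T_{235} > |t|) ≈ 0.3806.
So p ≥ 0.10.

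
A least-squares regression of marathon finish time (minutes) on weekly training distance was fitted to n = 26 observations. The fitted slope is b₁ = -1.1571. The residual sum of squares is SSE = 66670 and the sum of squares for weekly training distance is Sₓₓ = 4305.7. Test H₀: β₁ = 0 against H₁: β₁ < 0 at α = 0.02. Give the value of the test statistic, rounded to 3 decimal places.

MSE = SSE/(n − 2) = 66670/24 = 2777.92.
SE(b₁) = √(MSE/Sₓₓ) = √(2777.92/4305.7) = 0.803226.
t = -1.1571 / 0.803226 = -1.441.
df = n − 2 = 24.
One-sided p ≈ 0.0813, which is ≥ 0.02, so fail to reject H₀.
The data do not give significant evidence that the true slope on weekly training distance is negative.

t = -1.441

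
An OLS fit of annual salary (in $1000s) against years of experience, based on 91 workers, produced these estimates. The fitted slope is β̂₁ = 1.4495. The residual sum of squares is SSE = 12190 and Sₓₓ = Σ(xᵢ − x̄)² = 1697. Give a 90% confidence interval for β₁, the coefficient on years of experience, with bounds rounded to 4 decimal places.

(0.9773, 1.9217)

MSE = SSE/(n − 2) = 12190/89 = 136.966.
SE(β̂₁) = √(MSE/Sₓₓ) = √(136.966/1697) = 0.284097.
df = n − 2 = 89.
t* = t_{0.05, 89} = 1.662155.
Margin = t* × SE = 1.662155 × 0.284097 = 0.472213.
CI: 1.4495 ± 0.472213 → (0.9773, 1.9217).
With 90% confidence, each one-unit increase in years of experience is associated with a change of between 0.9773 and 1.9217 $1000s in annual salary.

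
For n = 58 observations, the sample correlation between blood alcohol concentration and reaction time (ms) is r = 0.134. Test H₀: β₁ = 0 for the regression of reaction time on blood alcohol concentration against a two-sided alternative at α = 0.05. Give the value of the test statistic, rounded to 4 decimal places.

t = 1.0119

t = r·√(n − 2)/√(1 − r²) = 0.134·√56/√0.982044 = 1.0119.
df = n − 2 = 56.
Two-sided p ≈ 0.3159, which is ≥ 0.05, so fail to reject H₀.
The data do not give significant evidence of a linear association between blood alcohol concentration and reaction time.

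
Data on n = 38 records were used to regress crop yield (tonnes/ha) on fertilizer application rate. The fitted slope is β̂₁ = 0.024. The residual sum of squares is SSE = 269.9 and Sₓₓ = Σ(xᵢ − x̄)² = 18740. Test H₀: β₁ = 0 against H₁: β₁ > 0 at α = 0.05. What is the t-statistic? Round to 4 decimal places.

MSE = SSE/(n − 2) = 269.9/36 = 7.49722.
SE(β̂₁) = √(MSE/Sₓₓ) = √(7.49722/18740) = 0.0200016.
t = 0.024 / 0.0200016 = 1.1999.
df = n − 2 = 36.
One-sided p ≈ 0.1190, which is ≥ 0.05, so fail to reject H₀.
The data do not give significant evidence that the true slope on fertilizer application rate is positive.

t = 1.1999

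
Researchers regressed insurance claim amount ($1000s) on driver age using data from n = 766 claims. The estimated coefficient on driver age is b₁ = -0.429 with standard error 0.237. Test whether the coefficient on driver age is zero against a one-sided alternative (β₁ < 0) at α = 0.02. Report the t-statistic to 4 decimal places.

H₀: β₁ = 0 vs H₁: β₁ < 0.
t = (b₁ − β₁⁰)/SE = -0.429 / 0.237 = -1.8101.
df = n − 2 = 766 − 2 = 764.
One-sided p ≈ 0.0353, which is ≥ 0.02, so fail to reject H₀.
The data do not give significant evidence that the true slope on driver age is negative.

t = -1.8101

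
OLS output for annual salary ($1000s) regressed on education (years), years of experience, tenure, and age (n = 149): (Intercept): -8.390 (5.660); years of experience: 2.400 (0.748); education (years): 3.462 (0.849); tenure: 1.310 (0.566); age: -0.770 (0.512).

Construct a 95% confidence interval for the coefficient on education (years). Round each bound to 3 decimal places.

(1.784, 5.140)

Read off: b = 3.462, SE = 0.849 for education (years).
df = n − k − 1 = 149 − 4 − 1 = 144.
t* = t_{0.025, 144} = 1.976575.
Margin = t* × SE = 1.976575 × 0.849 = 1.67811.
CI: 3.462 ± 1.67811 → (1.784, 5.140).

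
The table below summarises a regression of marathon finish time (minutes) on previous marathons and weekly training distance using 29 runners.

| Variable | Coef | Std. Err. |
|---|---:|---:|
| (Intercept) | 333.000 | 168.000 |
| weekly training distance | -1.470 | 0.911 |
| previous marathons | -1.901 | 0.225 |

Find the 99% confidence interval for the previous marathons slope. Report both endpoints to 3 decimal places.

(-2.526, -1.276)

Read off: b = -1.901, SE = 0.225 for previous marathons.
df = n − k − 1 = 29 − 2 − 1 = 26.
t* = t_{0.005, 26} = 2.778715.
Margin = t* × SE = 2.778715 × 0.225 = 0.62521.
CI: -1.901 ± 0.62521 → (-2.526, -1.276).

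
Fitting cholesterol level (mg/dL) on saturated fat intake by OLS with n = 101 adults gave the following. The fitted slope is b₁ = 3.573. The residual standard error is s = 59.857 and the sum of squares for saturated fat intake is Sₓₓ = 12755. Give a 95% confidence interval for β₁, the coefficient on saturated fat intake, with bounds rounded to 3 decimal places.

SE(b₁) = s/√Sₓₓ = 59.857/√12755 = 0.529999.
df = n − 2 = 99.
t* = t_{0.025, 99} = 1.984217.
Margin = t* × SE = 1.984217 × 0.529999 = 1.05163.
CI: 3.573 ± 1.05163 → (2.521, 4.625).
With 95% confidence, each one-unit increase in saturated fat intake is associated with a change of between 2.521 and 4.625 mg/dL in cholesterol level.

(2.521, 4.625)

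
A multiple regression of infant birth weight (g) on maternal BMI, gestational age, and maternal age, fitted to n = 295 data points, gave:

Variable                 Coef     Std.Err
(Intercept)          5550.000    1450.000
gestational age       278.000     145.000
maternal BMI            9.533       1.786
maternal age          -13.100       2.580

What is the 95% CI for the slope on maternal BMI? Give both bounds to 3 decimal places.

(6.018, 13.048)

Read off: b = 9.533, SE = 1.786 for maternal BMI.
df = n − k − 1 = 295 − 3 − 1 = 291.
t* = t_{0.025, 291} = 1.96815.
Margin = t* × SE = 1.96815 × 1.786 = 3.51512.
CI: 9.533 ± 3.51512 → (6.018, 13.048).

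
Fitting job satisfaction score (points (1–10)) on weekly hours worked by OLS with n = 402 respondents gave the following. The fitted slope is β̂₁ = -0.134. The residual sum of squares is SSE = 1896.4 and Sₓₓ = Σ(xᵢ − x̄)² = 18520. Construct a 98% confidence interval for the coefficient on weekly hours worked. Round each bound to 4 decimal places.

MSE = SSE/(n − 2) = 1896.4/400 = 4.741.
SE(β̂₁) = √(MSE/Sₓₓ) = √(4.741/18520) = 0.0159998.
df = n − 2 = 400.
t* = t_{0.01, 400} = 2.335706.
Margin = t* × SE = 2.335706 × 0.0159998 = 0.037371.
CI: -0.134 ± 0.037371 → (-0.1714, -0.0966).
With 98% confidence, each one-unit increase in weekly hours worked is associated with a change of between -0.1714 and -0.0966 points (1–10) in job satisfaction score.

(-0.1714, -0.0966)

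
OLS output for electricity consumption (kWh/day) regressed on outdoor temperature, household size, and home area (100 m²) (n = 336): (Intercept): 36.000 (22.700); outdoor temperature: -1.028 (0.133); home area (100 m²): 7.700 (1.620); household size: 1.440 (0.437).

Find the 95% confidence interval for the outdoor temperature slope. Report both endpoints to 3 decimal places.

(-1.290, -0.766)

Read off: b = -1.028, SE = 0.133 for outdoor temperature.
df = n − k − 1 = 336 − 3 − 1 = 332.
t* = t_{0.025, 332} = 1.967135.
Margin = t* × SE = 1.967135 × 0.133 = 0.26163.
CI: -1.028 ± 0.26163 → (-1.290, -0.766).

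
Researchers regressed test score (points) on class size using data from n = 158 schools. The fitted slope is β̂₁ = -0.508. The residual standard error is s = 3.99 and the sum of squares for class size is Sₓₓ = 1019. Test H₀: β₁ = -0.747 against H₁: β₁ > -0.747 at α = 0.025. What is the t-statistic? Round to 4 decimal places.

SE(β̂₁) = s/√Sₓₓ = 3.99/√1019 = 0.124993.
t = (-0.508 − (-0.747)) / 0.124993 = 1.9121.
df = n − 2 = 156.
One-sided p ≈ 0.0288, which is ≥ 0.025, so fail to reject H₀.
The data do not give significant evidence that the true slope on class size exceeds -0.747 points per unit.

t = 1.9121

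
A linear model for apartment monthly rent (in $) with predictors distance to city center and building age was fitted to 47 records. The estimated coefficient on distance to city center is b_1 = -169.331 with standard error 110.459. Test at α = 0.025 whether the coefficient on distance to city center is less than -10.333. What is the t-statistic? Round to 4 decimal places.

H₀: β₁ = -10.333 vs H₁: β₁ < -10.333.
t = (b_1 − β₁⁰)/SE = (-169.331 − (-10.333)) / 110.459 = -1.4394.
df = n − k − 1 = 47 − 2 − 1 = 44.
One-sided p ≈ 0.0786, which is ≥ 0.025, so fail to reject H₀.
The data do not give significant evidence that the true slope on distance to city center is below -10.333 $ per unit, holding the other predictors fixed.

t = -1.4394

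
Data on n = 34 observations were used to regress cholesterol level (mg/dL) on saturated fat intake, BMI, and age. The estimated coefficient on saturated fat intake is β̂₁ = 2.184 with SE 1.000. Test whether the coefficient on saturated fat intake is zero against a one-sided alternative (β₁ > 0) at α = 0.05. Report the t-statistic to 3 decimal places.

t = 2.184

H₀: β₁ = 0 vs H₁: β₁ > 0.
t = (β̂₁ − β₁⁰)/SE = 2.184 / 1.000 = 2.184.
df = n − k − 1 = 34 − 3 − 1 = 30.
One-sided p ≈ 0.0185, which is < 0.05, so reject H₀.
There is evidence that the true slope on saturated fat intake is positive, holding the other predictors fixed.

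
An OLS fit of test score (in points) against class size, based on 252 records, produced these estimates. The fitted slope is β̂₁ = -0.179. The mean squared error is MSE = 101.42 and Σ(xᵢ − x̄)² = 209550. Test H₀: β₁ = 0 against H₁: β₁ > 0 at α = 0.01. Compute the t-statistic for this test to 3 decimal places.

SE(β̂₁) = √(MSE/Sₓₓ) = √(101.42/209550) = 0.0219998.
t = -0.179 / 0.0219998 = -8.136.
df = n − 2 = 250.
One-sided p ≈ 1.0000, which is ≥ 0.01, so fail to reject H₀.
The data do not give significant evidence that the true slope on class size is positive.

t = -8.136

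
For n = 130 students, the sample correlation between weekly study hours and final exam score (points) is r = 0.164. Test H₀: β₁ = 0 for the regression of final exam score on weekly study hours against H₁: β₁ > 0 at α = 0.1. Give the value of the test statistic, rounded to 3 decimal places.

t = r·√(n − 2)/√(1 − r²) = 0.164·√128/√0.973104 = 1.881.
df = n − 2 = 128.
One-sided p ≈ 0.0311, which is < 0.1, so reject H₀.
There is evidence of a linear association between weekly study hours and final exam score.

t = 1.881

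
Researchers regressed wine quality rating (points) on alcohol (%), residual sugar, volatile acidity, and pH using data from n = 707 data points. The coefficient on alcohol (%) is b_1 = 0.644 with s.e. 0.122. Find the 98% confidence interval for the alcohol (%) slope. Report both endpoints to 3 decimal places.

(0.360, 0.928)

df = n − k − 1 = 707 − 4 − 1 = 702.
t* = t_{0.01, 702} = 2.331672.
Margin = t* × SE = 2.331672 × 0.122 = 0.28446.
CI: 0.644 ± 0.28446 → (0.360, 0.928).
With 98% confidence, each one-unit increase in alcohol (%) is associated with a change of between 0.360 and 0.928 points in wine quality rating, holding the other predictors fixed.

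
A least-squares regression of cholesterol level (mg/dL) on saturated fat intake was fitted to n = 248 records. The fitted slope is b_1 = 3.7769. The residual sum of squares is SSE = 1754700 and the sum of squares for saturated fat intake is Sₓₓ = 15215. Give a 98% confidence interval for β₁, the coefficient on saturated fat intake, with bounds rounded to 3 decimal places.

MSE = SSE/(n − 2) = 1754700/246 = 7132.93.
SE(b_1) = √(MSE/Sₓₓ) = √(7132.93/15215) = 0.684696.
df = n − 2 = 246.
t* = t_{0.01, 246} = 2.341602.
Margin = t* × SE = 2.341602 × 0.684696 = 1.60329.
CI: 3.7769 ± 1.60329 → (2.174, 5.380).
With 98% confidence, each one-unit increase in saturated fat intake is associated with a change of between 2.174 and 5.380 mg/dL in cholesterol level.

(2.174, 5.380)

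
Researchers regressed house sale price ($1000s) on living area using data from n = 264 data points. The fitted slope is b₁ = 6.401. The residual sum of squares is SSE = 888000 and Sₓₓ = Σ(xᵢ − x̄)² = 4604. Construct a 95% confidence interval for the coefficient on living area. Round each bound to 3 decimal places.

MSE = SSE/(n − 2) = 888000/262 = 3389.31.
SE(b₁) = √(MSE/Sₓₓ) = √(3389.31/4604) = 0.858002.
df = n − 2 = 262.
t* = t_{0.025, 262} = 1.96906.
Margin = t* × SE = 1.96906 × 0.858002 = 1.68946.
CI: 6.401 ± 1.68946 → (4.712, 8.090).
With 95% confidence, each one-unit increase in living area is associated with a change of between 4.712 and 8.090 $1000s in house sale price.

(4.712, 8.090)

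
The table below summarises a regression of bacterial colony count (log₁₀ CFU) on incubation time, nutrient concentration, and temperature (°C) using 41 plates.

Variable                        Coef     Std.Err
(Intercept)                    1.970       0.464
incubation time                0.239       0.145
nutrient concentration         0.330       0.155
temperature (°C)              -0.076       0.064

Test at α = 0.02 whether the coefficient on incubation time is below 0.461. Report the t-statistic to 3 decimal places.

Read off: b = 0.239, SE = 0.145 for incubation time.
H₀: β₁ = 0.461 vs H₁: β₁ < 0.461.
t = (0.239 − 0.461) / 0.145 = -1.531.
df = n − k − 1 = 41 − 3 − 1 = 37.
One-sided p ≈ 0.0671, which is ≥ 0.02, so fail to reject H₀.
The data do not give significant evidence that the true slope on incubation time is below 0.461 log₁₀ CFU per unit, holding the other predictors fixed.

t = -1.531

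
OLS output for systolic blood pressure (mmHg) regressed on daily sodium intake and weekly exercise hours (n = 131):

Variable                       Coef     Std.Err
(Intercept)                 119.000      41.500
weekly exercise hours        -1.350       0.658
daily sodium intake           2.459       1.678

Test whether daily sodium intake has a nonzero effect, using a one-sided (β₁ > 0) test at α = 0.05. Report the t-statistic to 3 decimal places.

Read off: b = 2.459, SE = 1.678 for daily sodium intake.
H₀: β₁ = 0 vs H₁: β₁ > 0.
t = 2.459 / 1.678 = 1.465.
df = n − k − 1 = 131 − 2 − 1 = 128.
One-sided p ≈ 0.0726, which is ≥ 0.05, so fail to reject H₀.
The data do not give significant evidence that the true slope on daily sodium intake is positive, holding the other predictors fixed.

t = 1.465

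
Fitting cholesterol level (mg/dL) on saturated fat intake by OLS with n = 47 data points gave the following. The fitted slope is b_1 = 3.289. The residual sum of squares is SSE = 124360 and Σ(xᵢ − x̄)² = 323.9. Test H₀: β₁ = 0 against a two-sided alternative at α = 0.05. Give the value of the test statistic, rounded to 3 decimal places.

t = 1.126

MSE = SSE/(n − 2) = 124360/45 = 2763.56.
SE(b_1) = √(MSE/Sₓₓ) = √(2763.56/323.9) = 2.92098.
t = 3.289 / 2.92098 = 1.126.
df = n − 2 = 45.
Two-sided p ≈ 0.2661, which is ≥ 0.05, so fail to reject H₀.
The data do not give significant evidence of an association between saturated fat intake and cholesterol level.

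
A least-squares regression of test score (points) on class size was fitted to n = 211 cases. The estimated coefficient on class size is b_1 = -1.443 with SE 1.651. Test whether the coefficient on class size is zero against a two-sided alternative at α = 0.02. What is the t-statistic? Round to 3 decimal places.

H₀: β₁ = 0 vs H₁: β₁ ≠ 0.
t = (b_1 − β₁⁰)/SE = -1.443 / 1.651 = -0.874.
df = n − 2 = 211 − 2 = 209.
Two-sided p ≈ 0.3831, which is ≥ 0.02, so fail to reject H₀.
The data do not give significant evidence of an association between class size and test score.

t = -0.874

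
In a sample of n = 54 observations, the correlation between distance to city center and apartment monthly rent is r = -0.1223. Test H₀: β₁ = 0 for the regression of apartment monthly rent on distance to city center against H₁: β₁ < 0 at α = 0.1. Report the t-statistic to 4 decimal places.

t = -0.8886

t = r·√(n − 2)/√(1 − r²) = -0.1223·√52/√0.985043 = -0.8886.
df = n − 2 = 52.
One-sided p ≈ 0.1892, which is ≥ 0.1, so fail to reject H₀.
The data do not give significant evidence of a linear association between distance to city center and apartment monthly rent.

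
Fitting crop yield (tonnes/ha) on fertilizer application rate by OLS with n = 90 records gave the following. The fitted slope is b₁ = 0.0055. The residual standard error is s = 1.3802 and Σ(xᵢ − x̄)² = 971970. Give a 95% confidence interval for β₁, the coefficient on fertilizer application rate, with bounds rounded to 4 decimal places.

SE(b₁) = s/√Sₓₓ = 1.3802/√971970 = 0.00139996.
df = n − 2 = 88.
t* = t_{0.025, 88} = 1.98729.
Margin = t* × SE = 1.98729 × 0.00139996 = 0.002782.
CI: 0.0055 ± 0.002782 → (0.0027, 0.0083).
With 95% confidence, each one-unit increase in fertilizer application rate is associated with a change of between 0.0027 and 0.0083 tonnes/ha in crop yield.

(0.0027, 0.0083)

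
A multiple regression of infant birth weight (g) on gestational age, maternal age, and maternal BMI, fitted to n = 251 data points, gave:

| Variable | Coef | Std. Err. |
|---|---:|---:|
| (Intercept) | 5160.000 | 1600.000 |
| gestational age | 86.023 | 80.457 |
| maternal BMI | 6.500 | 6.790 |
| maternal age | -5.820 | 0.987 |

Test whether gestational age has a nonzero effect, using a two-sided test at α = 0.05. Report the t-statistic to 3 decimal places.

Read off: b = 86.023, SE = 80.457 for gestational age.
H₀: β₁ = 0 vs H₁: β₁ ≠ 0.
t = 86.023 / 80.457 = 1.069.
df = n − k − 1 = 251 − 3 − 1 = 247.
Two-sided p ≈ 0.2860, which is ≥ 0.05, so fail to reject H₀.
The data do not give significant evidence of an association between gestational age and infant birth weight, after adjusting for the other predictors.

t = 1.069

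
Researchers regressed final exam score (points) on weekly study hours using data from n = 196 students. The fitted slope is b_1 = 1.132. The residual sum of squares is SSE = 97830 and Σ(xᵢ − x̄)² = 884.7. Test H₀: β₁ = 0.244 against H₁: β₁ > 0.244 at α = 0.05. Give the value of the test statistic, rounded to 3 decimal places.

MSE = SSE/(n − 2) = 97830/194 = 504.278.
SE(b_1) = √(MSE/Sₓₓ) = √(504.278/884.7) = 0.754983.
t = (1.132 − 0.244) / 0.754983 = 1.176.
df = n − 2 = 194.
One-sided p ≈ 0.1205, which is ≥ 0.05, so fail to reject H₀.
The data do not give significant evidence that the true slope on weekly study hours exceeds 0.244 points per unit.

t = 1.176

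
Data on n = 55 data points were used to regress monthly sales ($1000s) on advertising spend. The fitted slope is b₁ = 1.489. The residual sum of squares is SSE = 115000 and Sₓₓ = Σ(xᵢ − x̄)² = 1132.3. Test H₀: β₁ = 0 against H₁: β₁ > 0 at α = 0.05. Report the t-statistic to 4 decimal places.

t = 1.0756

MSE = SSE/(n − 2) = 115000/53 = 2169.81.
SE(b₁) = √(MSE/Sₓₓ) = √(2169.81/1132.3) = 1.3843.
t = 1.489 / 1.3843 = 1.0756.
df = n − 2 = 53.
One-sided p ≈ 0.1435, which is ≥ 0.05, so fail to reject H₀.
The data do not give significant evidence that the true slope on advertising spend is positive.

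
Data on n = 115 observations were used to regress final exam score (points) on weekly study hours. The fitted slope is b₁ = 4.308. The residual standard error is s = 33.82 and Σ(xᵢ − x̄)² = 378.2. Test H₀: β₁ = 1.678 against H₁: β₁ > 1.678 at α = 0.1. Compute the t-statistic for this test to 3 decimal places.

t = 1.512

SE(b₁) = s/√Sₓₓ = 33.82/√378.2 = 1.73905.
t = (4.308 − 1.678) / 1.73905 = 1.512.
df = n − 2 = 113.
One-sided p ≈ 0.0666, which is < 0.1, so reject H₀.
There is evidence that the true slope on weekly study hours exceeds 1.678 points per unit.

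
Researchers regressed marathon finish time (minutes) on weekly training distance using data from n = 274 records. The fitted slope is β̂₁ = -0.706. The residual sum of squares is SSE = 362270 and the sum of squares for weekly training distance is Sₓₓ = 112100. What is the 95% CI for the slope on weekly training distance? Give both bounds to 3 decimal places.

MSE = SSE/(n − 2) = 362270/272 = 1331.88.
SE(β̂₁) = √(MSE/Sₓₓ) = √(1331.88/112100) = 0.109001.
df = n − 2 = 272.
t* = t_{0.025, 272} = 1.968724.
Margin = t* × SE = 1.968724 × 0.109001 = 0.21459.
CI: -0.706 ± 0.21459 → (-0.921, -0.491).
With 95% confidence, each one-unit increase in weekly training distance is associated with a change of between -0.921 and -0.491 minutes in marathon finish time.

(-0.921, -0.491)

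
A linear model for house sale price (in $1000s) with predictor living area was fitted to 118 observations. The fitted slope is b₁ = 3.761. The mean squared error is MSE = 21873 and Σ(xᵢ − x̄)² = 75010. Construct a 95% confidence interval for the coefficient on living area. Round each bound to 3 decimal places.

(2.691, 4.831)

SE(b₁) = √(MSE/Sₓₓ) = √(21873/75010) = 0.540001.
df = n − 2 = 116.
t* = t_{0.025, 116} = 1.980626.
Margin = t* × SE = 1.980626 × 0.540001 = 1.06954.
CI: 3.761 ± 1.06954 → (2.691, 4.831).
With 95% confidence, each one-unit increase in living area is associated with a change of between 2.691 and 4.831 $1000s in house sale price.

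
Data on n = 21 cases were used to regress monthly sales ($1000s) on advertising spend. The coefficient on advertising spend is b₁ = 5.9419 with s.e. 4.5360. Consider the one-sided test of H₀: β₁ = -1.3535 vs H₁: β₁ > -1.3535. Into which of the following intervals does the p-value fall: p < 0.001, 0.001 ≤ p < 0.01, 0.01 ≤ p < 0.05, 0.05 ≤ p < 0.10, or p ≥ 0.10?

t = (5.9419 − (-1.3535)) / 4.5360 = 1.608.
df = n − 2 = 21 − 2 = 19.
One-sided p = P(T_{19} > t) ≈ 0.0621.
So 0.05 ≤ p < 0.10.

0.05 ≤ p < 0.10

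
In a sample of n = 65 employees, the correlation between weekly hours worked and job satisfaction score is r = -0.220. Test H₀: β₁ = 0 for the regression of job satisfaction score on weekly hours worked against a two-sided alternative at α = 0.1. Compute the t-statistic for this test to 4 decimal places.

t = r·√(n − 2)/√(1 − r²) = -0.220·√63/√0.9516 = -1.7901.
df = n − 2 = 63.
Two-sided p ≈ 0.0783, which is < 0.1, so reject H₀.
There is evidence of a linear association between weekly hours worked and job satisfaction score.

t = -1.7901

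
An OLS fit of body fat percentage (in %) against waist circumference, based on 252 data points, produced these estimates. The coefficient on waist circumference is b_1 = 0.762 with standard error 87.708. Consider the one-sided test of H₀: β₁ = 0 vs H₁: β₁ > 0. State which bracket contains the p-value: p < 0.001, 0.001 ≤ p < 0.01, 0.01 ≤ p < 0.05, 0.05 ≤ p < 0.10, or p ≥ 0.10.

t = 0.762 / 87.708 = 0.009.
df = n − 2 = 252 − 2 = 250.
One-sided p = P(T_{250} > t) ≈ 0.4965.
So p ≥ 0.10.

p ≥ 0.10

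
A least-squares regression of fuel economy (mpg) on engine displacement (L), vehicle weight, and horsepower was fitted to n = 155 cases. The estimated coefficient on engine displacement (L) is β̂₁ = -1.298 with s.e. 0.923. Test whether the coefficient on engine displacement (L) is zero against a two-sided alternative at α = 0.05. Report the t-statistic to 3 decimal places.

t = -1.406

H₀: β₁ = 0 vs H₁: β₁ ≠ 0.
t = (β̂₁ − β₁⁰)/SE = -1.298 / 0.923 = -1.406.
df = n − k − 1 = 155 − 3 − 1 = 151.
Two-sided p ≈ 0.1617, which is ≥ 0.05, so fail to reject H₀.
The data do not give significant evidence of an association between engine displacement (L) and fuel economy, after adjusting for the other predictors.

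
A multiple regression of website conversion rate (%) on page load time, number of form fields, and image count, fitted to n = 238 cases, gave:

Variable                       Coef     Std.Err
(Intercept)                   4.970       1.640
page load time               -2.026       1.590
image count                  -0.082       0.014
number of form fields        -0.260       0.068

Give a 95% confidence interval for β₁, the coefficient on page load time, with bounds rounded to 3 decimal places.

Read off: b = -2.026, SE = 1.590 for page load time.
df = n − k − 1 = 238 − 3 − 1 = 234.
t* = t_{0.025, 234} = 1.970154.
Margin = t* × SE = 1.970154 × 1.590 = 3.13254.
CI: -2.026 ± 3.13254 → (-5.159, 1.107).

(-5.159, 1.107)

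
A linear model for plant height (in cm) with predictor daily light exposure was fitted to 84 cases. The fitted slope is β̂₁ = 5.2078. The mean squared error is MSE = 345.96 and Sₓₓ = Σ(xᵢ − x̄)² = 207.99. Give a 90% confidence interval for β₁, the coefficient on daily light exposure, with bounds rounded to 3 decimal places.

(3.062, 7.353)

SE(β̂₁) = √(MSE/Sₓₓ) = √(345.96/207.99) = 1.28971.
df = n − 2 = 82.
t* = t_{0.05, 82} = 1.663649.
Margin = t* × SE = 1.663649 × 1.28971 = 2.14562.
CI: 5.2078 ± 2.14562 → (3.062, 7.353).
With 90% confidence, each one-unit increase in daily light exposure is associated with a change of between 3.062 and 7.353 cm in plant height.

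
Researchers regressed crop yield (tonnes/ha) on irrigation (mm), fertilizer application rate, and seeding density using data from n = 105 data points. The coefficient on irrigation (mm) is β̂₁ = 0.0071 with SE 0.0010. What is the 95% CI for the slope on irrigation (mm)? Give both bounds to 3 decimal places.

(0.005, 0.009)

df = n − k − 1 = 105 − 3 − 1 = 101.
t* = t_{0.025, 101} = 1.983731.
Margin = t* × SE = 1.983731 × 0.0010 = 0.00198.
CI: 0.0071 ± 0.00198 → (0.005, 0.009).
With 95% confidence, each one-unit increase in irrigation (mm) is associated with a change of between 0.005 and 0.009 tonnes/ha in crop yield, holding the other predictors fixed.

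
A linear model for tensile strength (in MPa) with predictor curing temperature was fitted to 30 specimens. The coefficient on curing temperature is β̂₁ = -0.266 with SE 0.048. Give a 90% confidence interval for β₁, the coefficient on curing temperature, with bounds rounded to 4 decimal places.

(-0.3477, -0.1843)

df = n − 2 = 30 − 2 = 28.
t* = t_{0.05, 28} = 1.701131.
Margin = t* × SE = 1.701131 × 0.048 = 0.081654.
CI: -0.266 ± 0.081654 → (-0.3477, -0.1843).
With 90% confidence, each one-unit increase in curing temperature is associated with a change of between -0.3477 and -0.1843 MPa in tensile strength.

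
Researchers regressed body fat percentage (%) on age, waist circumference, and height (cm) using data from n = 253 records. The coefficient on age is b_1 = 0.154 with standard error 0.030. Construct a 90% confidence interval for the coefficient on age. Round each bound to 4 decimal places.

df = n − k − 1 = 253 − 3 − 1 = 249.
t* = t_{0.05, 249} = 1.650996.
Margin = t* × SE = 1.650996 × 0.030 = 0.049530.
CI: 0.154 ± 0.049530 → (0.1045, 0.2035).
With 90% confidence, each one-unit increase in age is associated with a change of between 0.1045 and 0.2035 % in body fat percentage, holding the other predictors fixed.

(0.1045, 0.2035)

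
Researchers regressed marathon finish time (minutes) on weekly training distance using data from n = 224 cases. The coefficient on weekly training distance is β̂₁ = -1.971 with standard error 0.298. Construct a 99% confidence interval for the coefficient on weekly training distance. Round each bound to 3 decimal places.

df = n − 2 = 224 − 2 = 222.
t* = t_{0.005, 222} = 2.598156.
Margin = t* × SE = 2.598156 × 0.298 = 0.77425.
CI: -1.971 ± 0.77425 → (-2.745, -1.197).
With 99% confidence, each one-unit increase in weekly training distance is associated with a change of between -2.745 and -1.197 minutes in marathon finish time.

(-2.745, -1.197)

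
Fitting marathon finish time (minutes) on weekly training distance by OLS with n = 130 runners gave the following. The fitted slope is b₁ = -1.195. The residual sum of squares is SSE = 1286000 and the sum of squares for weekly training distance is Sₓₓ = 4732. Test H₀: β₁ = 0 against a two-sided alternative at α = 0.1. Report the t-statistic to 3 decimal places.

t = -0.820

MSE = SSE/(n − 2) = 1286000/128 = 10046.9.
SE(b₁) = √(MSE/Sₓₓ) = √(10046.9/4732) = 1.45711.
t = -1.195 / 1.45711 = -0.820.
df = n − 2 = 128.
Two-sided p ≈ 0.4137, which is ≥ 0.1, so fail to reject H₀.
The data do not give significant evidence of an association between weekly training distance and marathon finish time.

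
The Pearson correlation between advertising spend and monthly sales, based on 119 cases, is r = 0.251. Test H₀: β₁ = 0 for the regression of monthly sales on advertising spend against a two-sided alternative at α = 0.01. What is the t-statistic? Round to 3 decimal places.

t = r·√(n − 2)/√(1 − r²) = 0.251·√117/√0.936999 = 2.805.
df = n − 2 = 117.
Two-sided p ≈ 0.0059, which is < 0.01, so reject H₀.
There is evidence of a linear association between advertising spend and monthly sales.

t = 2.805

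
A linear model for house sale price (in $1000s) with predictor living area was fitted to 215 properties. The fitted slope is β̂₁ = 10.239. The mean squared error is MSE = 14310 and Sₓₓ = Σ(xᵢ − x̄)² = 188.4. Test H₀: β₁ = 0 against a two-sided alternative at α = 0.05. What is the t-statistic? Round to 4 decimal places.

SE(β̂₁) = √(MSE/Sₓₓ) = √(14310/188.4) = 8.71524.
t = 10.239 / 8.71524 = 1.1748.
df = n − 2 = 213.
Two-sided p ≈ 0.2414, which is ≥ 0.05, so fail to reject H₀.
The data do not give significant evidence of an association between living area and house sale price.

t = 1.1748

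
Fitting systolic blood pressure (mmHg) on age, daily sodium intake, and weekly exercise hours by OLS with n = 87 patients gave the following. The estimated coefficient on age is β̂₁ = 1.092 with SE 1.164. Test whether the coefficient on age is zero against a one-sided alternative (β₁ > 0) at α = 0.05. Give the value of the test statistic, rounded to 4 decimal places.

H₀: β₁ = 0 vs H₁: β₁ > 0.
t = (β̂₁ − β₁⁰)/SE = 1.092 / 1.164 = 0.9381.
df = n − k − 1 = 87 − 3 − 1 = 83.
One-sided p ≈ 0.1754, which is ≥ 0.05, so fail to reject H₀.
The data do not give significant evidence that the true slope on age is positive, holding the other predictors fixed.

t = 0.9381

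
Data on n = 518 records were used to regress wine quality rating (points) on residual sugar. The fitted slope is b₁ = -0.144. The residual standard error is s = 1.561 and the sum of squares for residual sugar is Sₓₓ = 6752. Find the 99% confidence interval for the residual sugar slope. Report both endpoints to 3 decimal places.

SE(b₁) = s/√Sₓₓ = 1.561/√6752 = 0.0189971.
df = n − 2 = 516.
t* = t_{0.005, 516} = 2.585391.
Margin = t* × SE = 2.585391 × 0.0189971 = 0.04911.
CI: -0.144 ± 0.04911 → (-0.193, -0.095).
With 99% confidence, each one-unit increase in residual sugar is associated with a change of between -0.193 and -0.095 points in wine quality rating.

(-0.193, -0.095)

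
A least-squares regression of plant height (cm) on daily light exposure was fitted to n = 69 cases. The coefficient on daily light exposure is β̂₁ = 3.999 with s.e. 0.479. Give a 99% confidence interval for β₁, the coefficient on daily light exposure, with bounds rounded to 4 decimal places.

df = n − 2 = 69 − 2 = 67.
t* = t_{0.005, 67} = 2.65122.
Margin = t* × SE = 2.65122 × 0.479 = 1.269934.
CI: 3.999 ± 1.269934 → (2.7291, 5.2689).
With 99% confidence, each one-unit increase in daily light exposure is associated with a change of between 2.7291 and 5.2689 cm in plant height.

(2.7291, 5.2689)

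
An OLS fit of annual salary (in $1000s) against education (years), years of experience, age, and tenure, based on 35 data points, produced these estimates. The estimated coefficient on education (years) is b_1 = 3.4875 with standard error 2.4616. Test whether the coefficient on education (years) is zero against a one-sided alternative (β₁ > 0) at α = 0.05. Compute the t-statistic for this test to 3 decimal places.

t = 1.417

H₀: β₁ = 0 vs H₁: β₁ > 0.
t = (b_1 − β₁⁰)/SE = 3.4875 / 2.4616 = 1.417.
df = n − k − 1 = 35 − 4 − 1 = 30.
One-sided p ≈ 0.0834, which is ≥ 0.05, so fail to reject H₀.
The data do not give significant evidence that the true slope on education (years) is positive, holding the other predictors fixed.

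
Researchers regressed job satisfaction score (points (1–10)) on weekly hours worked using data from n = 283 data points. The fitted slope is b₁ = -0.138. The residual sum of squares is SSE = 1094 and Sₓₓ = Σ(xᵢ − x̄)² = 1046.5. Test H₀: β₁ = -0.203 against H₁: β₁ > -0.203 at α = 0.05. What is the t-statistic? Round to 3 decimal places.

t = 1.066

MSE = SSE/(n − 2) = 1094/281 = 3.89324.
SE(b₁) = √(MSE/Sₓₓ) = √(3.89324/1046.5) = 0.0609938.
t = (-0.138 − (-0.203)) / 0.0609938 = 1.066.
df = n − 2 = 281.
One-sided p ≈ 0.1437, which is ≥ 0.05, so fail to reject H₀.
The data do not give significant evidence that the true slope on weekly hours worked exceeds -0.203 points (1–10) per unit.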